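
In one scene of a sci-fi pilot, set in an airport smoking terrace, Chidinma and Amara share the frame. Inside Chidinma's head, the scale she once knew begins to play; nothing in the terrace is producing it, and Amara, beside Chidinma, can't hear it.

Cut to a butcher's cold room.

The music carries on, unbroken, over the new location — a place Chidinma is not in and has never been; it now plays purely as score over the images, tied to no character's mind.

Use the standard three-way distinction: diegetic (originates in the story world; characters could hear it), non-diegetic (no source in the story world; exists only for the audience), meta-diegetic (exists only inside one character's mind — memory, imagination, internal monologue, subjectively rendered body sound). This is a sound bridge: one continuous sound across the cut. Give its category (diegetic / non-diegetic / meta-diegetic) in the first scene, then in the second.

Scene one: the music exists only inside Chidinma's mind; Amara can't hear it → meta-diegetic.
Scene two: it's detached from Chidinma entirely and plays over unrelated images with no in-world source — conventional underscore → non-diegetic.

meta-diegetic, non-diegetic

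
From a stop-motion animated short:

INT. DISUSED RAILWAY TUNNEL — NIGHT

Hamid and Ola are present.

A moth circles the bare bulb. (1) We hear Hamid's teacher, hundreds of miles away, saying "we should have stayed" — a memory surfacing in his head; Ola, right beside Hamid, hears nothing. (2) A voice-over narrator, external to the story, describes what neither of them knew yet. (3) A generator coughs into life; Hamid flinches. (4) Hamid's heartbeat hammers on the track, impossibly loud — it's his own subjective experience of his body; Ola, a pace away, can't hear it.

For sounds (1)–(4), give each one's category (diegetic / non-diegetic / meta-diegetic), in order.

meta-diegetic, non-diegetic, diegetic, meta-diegetic

(1) is meta-diegetic: it's Hamid's recollection rendered as sound; the other character can't hear it.
(2) is non-diegetic: commentary laid over the scene from outside the fiction.
Sound (3): an in-world source (a generator); characters could hear it, so diegetic.
(4) is meta-diegetic: point-of-audition from inside Hamid's body; not a sound in the room.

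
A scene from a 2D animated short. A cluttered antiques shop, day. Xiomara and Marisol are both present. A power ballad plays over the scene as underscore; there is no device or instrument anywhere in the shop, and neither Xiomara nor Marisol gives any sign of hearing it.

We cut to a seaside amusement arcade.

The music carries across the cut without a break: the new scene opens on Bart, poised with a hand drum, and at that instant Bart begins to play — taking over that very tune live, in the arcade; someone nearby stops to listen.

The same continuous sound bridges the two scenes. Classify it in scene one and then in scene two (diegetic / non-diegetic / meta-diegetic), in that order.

non-diegetic, diegetic

Scene one: there's no in-world source anywhere and no character hears it — underscore for the audience only → non-diegetic.
Scene two: from the moment Bart starts playing, the tune is being performed on a hand drum inside the story world and another character hears it → diegetic.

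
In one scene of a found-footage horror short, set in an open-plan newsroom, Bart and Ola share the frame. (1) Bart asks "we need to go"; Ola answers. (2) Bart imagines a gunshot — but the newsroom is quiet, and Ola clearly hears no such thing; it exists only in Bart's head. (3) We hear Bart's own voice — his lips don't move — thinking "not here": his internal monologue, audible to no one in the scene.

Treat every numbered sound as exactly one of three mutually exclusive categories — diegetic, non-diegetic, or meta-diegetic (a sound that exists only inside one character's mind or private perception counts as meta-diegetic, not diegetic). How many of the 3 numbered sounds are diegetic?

(1) is diegetic: spoken by a character present in the story world.
Sound (2): the sound is imagined by Bart; nothing in the story world is producing it and Ola can't hear it, so meta-diegetic.
(3) is meta-diegetic: it's Bart's unspoken thought, heard only by the audience via his subjectivity.
So 1 of the 3 is diegetic: (1).

1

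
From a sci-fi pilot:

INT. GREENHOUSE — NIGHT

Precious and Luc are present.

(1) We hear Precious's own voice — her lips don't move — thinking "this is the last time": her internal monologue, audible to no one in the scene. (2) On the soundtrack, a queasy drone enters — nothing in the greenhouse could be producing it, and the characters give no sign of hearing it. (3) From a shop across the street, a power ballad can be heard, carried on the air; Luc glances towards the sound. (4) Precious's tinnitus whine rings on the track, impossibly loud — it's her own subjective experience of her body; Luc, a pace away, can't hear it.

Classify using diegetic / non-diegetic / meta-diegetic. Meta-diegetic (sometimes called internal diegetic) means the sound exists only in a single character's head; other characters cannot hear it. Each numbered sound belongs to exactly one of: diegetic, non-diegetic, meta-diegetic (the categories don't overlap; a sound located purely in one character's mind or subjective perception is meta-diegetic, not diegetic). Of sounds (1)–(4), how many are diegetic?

1

(1) internal monologue — inside Precious's mind, not spoken into the scene → meta-diegetic.
(2) it has no source in the story world and no character can hear it — it's underscore → non-diegetic.
Sound (3): off-screen diegetic: the source is out of frame but still in the story's space, so diegetic.
(4) point-of-audition from inside Precious's body; not a sound in the room → meta-diegetic.
Diegetic: (3) — that's 1.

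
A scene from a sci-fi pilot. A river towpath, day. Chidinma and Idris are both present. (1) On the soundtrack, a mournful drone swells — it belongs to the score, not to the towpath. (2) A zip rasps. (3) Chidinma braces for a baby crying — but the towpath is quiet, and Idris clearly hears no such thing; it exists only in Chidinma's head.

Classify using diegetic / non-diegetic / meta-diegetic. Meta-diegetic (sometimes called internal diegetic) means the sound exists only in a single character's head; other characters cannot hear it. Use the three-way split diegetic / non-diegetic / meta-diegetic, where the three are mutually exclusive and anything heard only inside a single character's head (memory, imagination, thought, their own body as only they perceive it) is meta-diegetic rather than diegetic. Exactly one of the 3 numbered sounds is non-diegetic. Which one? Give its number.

(1) is non-diegetic: score with no on-screen or off-screen source; it exists for the audience alone.
(2) a zip is a real object/event in the scene's world → diegetic.
(3) is meta-diegetic: subjective to Chidinma: the towpath is silent and Idris hears nothing.
Only (1) is non-diegetic.

1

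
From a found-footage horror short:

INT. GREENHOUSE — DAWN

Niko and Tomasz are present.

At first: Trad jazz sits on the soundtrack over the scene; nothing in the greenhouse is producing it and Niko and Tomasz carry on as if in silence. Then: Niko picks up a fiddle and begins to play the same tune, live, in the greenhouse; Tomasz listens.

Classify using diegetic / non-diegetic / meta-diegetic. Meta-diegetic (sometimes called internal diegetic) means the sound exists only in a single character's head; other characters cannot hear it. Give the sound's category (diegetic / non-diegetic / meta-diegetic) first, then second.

First: no in-world source exists and no character can hear it — underscore → non-diegetic.
Second: a fiddle is now a real source in the story world and the characters hear it → diegetic.

non-diegetic, diegetic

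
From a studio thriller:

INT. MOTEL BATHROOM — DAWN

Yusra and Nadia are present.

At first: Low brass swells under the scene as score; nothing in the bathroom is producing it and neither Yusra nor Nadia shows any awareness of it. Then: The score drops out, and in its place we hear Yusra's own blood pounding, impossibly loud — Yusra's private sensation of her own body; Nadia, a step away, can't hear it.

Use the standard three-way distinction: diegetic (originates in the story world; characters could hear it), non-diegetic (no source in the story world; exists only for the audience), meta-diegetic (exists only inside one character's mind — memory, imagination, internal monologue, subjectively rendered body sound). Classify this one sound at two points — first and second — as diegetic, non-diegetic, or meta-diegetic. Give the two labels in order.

non-diegetic, meta-diegetic

First: underscore with no in-world source, inaudible to the characters → non-diegetic.
Second: the body sound is Yusra's subjective perception alone — Nadia can't hear it → meta-diegetic.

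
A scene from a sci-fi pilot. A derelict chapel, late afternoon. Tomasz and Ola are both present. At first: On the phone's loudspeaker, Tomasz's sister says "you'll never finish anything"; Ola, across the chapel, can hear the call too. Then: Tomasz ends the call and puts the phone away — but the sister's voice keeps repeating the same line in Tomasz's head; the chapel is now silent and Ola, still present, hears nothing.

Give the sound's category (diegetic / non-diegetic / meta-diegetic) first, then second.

First: the loudspeaker is an in-world source; both Tomasz and Ola hear the call → diegetic.
Second: with the phone off, the voice continues only as Tomasz's private mental replay — Ola can't hear it → meta-diegetic.

diegetic, meta-diegetic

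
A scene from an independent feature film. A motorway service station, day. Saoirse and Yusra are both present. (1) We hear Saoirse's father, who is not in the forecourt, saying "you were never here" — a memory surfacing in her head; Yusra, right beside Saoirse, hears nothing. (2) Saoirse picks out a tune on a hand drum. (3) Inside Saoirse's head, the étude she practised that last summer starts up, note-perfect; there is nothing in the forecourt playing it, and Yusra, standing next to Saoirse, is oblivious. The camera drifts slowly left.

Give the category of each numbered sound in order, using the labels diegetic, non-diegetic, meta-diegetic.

meta-diegetic, diegetic, meta-diegetic

(1) it's Saoirse's recollection rendered as sound; the other character can't hear it → meta-diegetic.
Sound (2): Saoirse is producing the music live, in the story world, so diegetic.
(3) is meta-diegetic: remembered music, private to Saoirse — Yusra is oblivious because it isn't in the room.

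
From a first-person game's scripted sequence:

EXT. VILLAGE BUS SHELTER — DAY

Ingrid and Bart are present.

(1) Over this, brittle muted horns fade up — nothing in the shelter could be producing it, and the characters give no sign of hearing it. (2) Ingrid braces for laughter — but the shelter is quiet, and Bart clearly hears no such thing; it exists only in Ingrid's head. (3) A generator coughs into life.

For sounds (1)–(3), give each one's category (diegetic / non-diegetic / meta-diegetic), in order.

non-diegetic, meta-diegetic, diegetic

(1) is non-diegetic: it has no source in the story world and no character can hear it — it's underscore.
(2) subjective to Ingrid: the shelter is silent and Bart hears nothing → meta-diegetic.
Sound (3): a generator is a real object/event in the scene's world, so diegetic.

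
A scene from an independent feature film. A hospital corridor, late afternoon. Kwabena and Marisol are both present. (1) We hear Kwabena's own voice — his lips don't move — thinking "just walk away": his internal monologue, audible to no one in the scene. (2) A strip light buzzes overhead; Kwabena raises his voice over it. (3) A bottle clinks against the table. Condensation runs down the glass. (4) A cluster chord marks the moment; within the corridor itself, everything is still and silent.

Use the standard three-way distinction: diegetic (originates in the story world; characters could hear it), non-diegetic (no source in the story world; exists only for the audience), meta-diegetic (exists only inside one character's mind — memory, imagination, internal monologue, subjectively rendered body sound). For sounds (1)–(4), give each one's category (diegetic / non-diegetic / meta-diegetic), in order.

meta-diegetic, diegetic, diegetic, non-diegetic

(1) is meta-diegetic: it's Kwabena's unspoken thought, heard only by the audience via his subjectivity.
(2) ambient/room sound belonging to the story's physical space → diegetic.
Sound (3): an in-world source (a bottle); characters could hear it, so diegetic.
(4) is non-diegetic: it's a sound-design accent with no in-world source; no one in the scene can hear it.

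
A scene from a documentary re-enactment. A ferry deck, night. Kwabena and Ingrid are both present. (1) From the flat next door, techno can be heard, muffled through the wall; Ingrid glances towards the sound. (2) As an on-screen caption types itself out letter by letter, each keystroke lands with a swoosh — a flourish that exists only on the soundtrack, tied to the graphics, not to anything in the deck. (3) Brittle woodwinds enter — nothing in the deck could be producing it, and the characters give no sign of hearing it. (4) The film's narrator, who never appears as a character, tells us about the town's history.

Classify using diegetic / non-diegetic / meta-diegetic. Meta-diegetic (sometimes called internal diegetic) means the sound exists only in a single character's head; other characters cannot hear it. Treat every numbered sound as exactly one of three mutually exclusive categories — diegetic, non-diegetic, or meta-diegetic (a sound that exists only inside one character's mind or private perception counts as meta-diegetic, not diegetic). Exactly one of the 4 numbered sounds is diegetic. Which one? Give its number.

1

Sound (1): off-screen diegetic: the source is out of frame but still in the story's space, so diegetic.
Sound (2): it accompanies on-screen graphics, not anything inside the story world, so non-diegetic.
(3) score with no on-screen or off-screen source; it exists for the audience alone → non-diegetic.
(4) is non-diegetic: external voice-over — not a character, not heard by anyone in the scene.
Only (1) is diegetic.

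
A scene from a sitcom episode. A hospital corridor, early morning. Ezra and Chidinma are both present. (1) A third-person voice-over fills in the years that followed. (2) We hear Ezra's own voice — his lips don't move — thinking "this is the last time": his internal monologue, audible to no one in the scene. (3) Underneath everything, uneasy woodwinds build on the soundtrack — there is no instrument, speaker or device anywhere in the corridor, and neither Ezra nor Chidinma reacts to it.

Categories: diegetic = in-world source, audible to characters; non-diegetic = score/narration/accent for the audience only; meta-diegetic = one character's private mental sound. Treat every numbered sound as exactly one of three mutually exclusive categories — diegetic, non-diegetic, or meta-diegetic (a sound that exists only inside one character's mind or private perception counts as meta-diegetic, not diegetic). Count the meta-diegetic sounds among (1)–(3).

(1) external voice-over — not a character, not heard by anyone in the scene → non-diegetic.
Sound (2): internal monologue — inside Ezra's mind, not spoken into the scene, so meta-diegetic.
(3) is non-diegetic: score with no on-screen or off-screen source; it exists for the audience alone.
So 1 of the 3 is meta-diegetic: (2).

1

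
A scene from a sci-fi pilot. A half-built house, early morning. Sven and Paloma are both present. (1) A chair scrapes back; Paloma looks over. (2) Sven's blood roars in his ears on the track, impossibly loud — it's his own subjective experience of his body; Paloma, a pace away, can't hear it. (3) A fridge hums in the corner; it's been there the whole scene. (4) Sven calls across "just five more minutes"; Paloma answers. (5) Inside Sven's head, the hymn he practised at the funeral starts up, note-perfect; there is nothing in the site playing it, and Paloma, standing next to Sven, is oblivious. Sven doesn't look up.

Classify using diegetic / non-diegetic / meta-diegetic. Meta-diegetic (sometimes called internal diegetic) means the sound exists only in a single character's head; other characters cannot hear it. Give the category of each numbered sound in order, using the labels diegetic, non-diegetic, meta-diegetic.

(1) is diegetic: a chair is a real object/event in the scene's world.
Sound (2): a subjective body sound — Sven's private perception, inaudible to Paloma, so meta-diegetic.
(3) ambient/room sound belonging to the story's physical space → diegetic.
(4) is diegetic: on-screen dialogue — Sven speaks and Paloma is there to hear.
(5) is meta-diegetic: remembered music, private to Sven — Paloma is oblivious because it isn't in the room.

diegetic, meta-diegetic, diegetic, diegetic, meta-diegetic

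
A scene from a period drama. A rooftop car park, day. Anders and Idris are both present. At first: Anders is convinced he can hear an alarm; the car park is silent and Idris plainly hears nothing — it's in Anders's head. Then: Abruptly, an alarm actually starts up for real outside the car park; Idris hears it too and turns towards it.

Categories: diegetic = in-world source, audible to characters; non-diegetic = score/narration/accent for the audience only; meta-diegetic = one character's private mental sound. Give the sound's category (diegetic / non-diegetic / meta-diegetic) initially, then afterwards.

Initially: only Anders 'hears' it — imagined, in his mind → meta-diegetic.
Afterwards: now there's a real external source and Idris hears it too — in the story world → diegetic.

meta-diegetic, diegetic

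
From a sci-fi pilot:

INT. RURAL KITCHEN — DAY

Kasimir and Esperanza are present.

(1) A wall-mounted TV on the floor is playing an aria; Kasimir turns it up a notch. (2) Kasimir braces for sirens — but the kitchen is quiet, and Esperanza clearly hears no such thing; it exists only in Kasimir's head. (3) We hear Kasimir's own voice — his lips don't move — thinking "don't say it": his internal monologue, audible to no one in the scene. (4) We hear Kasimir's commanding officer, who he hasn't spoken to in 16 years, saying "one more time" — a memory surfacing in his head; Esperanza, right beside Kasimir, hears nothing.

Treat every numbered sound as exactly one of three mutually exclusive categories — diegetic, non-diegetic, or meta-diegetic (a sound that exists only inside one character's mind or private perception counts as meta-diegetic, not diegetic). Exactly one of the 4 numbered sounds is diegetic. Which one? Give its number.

(1) is diegetic: source music from a wall-mounted TV, which exists in the story world.
(2) is meta-diegetic: the sound is imagined by Kasimir; nothing in the story world is producing it and Esperanza can't hear it.
Sound (3): Kasimir's thought-voice: a private mental sound no other character can hear, so meta-diegetic.
(4) it's Kasimir's recollection rendered as sound; the other character can't hear it → meta-diegetic.
Only (1) is diegetic.

1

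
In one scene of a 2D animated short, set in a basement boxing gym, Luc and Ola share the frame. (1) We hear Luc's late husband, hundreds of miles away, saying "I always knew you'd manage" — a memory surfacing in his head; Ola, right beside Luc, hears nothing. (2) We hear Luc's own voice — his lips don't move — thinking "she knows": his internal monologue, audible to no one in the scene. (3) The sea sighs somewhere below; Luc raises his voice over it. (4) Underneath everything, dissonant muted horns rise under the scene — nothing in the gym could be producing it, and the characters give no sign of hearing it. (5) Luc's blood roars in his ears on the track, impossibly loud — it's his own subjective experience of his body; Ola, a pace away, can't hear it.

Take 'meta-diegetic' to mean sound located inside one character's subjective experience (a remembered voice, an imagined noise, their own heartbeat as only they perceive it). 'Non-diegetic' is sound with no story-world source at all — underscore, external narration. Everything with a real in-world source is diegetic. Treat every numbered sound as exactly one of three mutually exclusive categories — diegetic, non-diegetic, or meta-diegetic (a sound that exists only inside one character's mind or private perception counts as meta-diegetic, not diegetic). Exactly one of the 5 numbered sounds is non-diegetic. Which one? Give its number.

(1) the voice is a memory playing only inside Luc's mind; Ola can't hear it → meta-diegetic.
(2) is meta-diegetic: internal monologue — inside Luc's mind, not spoken into the scene.
(3) ambient/room sound belonging to the story's physical space → diegetic.
Sound (4): score with no on-screen or off-screen source; it exists for the audience alone, so non-diegetic.
Sound (5): point-of-audition from inside Luc's body; not a sound in the room, so meta-diegetic.
Only (4) is non-diegetic.

4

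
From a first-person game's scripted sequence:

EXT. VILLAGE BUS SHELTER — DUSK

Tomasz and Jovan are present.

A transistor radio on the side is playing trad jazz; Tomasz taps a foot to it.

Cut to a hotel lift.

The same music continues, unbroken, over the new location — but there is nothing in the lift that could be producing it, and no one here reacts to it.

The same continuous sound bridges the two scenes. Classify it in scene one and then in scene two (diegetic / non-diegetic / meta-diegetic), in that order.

Scene one: a transistor radio is an on-screen source and Tomasz reacts to it → diegetic.
Scene two: there is no source in the lift and no one hears it — it's now underscore → non-diegetic.

diegetic, non-diegetic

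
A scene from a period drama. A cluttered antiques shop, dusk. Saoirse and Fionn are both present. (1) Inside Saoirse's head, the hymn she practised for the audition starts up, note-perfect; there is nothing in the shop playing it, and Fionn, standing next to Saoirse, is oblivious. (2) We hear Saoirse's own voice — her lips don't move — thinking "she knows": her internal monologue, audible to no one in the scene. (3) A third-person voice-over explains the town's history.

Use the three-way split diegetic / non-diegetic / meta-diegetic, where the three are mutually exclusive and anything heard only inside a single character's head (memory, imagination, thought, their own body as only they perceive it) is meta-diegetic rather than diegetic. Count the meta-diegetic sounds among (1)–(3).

2

(1) remembered music, private to Saoirse — Fionn is oblivious because it isn't in the room → meta-diegetic.
Sound (2): it's Saoirse's unspoken thought, heard only by the audience via her subjectivity, so meta-diegetic.
(3) is non-diegetic: external voice-over — not a character, not heard by anyone in the scene.
Meta-diegetic: (1), (2) — that's 2.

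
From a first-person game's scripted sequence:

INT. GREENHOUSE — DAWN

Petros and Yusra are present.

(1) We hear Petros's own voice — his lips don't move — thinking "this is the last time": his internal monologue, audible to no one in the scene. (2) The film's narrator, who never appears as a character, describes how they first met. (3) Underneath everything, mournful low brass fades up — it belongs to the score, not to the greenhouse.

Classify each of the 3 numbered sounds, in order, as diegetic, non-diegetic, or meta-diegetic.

Sound (1): internal monologue — inside Petros's mind, not spoken into the scene, so meta-diegetic.
(2) is non-diegetic: commentary laid over the scene from outside the fiction.
(3) nothing in the greenhouse produces it and the characters don't hear it — pure soundtrack → non-diegetic.

meta-diegetic, non-diegetic, non-diegetic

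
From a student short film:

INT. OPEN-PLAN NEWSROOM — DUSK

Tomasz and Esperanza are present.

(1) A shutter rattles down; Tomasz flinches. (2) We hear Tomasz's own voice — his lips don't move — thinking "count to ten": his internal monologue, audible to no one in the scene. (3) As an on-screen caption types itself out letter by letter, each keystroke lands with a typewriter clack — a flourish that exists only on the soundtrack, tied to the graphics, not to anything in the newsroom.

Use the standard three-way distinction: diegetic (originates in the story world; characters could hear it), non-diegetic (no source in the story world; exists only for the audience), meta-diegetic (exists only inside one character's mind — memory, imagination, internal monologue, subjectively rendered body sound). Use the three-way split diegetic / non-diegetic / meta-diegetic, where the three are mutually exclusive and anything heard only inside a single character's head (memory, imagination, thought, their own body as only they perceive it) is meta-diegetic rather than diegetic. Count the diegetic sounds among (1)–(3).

Sound (1): a shutter is a real object/event in the scene's world, so diegetic.
(2) is meta-diegetic: it's Tomasz's unspoken thought, heard only by the audience via his subjectivity.
(3) sound married to a title/caption — outside the diegesis by definition → non-diegetic.
Diegetic: (1) — that's 1.

1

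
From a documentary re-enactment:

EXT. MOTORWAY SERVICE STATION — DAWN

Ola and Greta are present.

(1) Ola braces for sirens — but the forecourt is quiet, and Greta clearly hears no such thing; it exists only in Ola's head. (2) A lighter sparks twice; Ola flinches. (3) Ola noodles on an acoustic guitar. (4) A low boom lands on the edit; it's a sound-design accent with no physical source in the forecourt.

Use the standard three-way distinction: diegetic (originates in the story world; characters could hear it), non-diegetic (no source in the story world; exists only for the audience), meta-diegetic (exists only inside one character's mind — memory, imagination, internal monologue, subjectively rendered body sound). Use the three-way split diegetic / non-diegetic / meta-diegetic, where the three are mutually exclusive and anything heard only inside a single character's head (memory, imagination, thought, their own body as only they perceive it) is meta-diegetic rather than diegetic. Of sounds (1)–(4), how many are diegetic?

(1) subjective to Ola: the forecourt is silent and Greta hears nothing → meta-diegetic.
(2) an in-world source (a lighter); characters could hear it → diegetic.
(3) the instrument and the performer are both in the scene → diegetic.
(4) is non-diegetic: nothing in the scene produces it; it's an accent added for the audience.
Diegetic: (2), (3) — that's 2.

2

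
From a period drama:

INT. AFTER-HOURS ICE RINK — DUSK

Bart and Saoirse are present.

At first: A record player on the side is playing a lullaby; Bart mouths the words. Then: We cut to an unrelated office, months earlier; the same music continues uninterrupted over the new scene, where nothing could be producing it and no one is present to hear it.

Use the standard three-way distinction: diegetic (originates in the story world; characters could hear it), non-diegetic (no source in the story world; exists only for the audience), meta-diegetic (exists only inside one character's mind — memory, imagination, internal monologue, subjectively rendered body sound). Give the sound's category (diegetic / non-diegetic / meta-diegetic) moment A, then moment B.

diegetic, non-diegetic

Moment A: a record player is a real in-scene source and Bart reacts to it → diegetic.
Moment B: there is no longer any in-world source and no one can hear it — it has become underscore → non-diegetic.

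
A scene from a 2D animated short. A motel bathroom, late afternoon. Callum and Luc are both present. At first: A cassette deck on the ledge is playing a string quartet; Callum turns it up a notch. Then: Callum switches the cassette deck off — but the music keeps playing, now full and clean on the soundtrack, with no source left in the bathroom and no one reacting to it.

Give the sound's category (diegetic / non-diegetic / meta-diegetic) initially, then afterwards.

diegetic, non-diegetic

Initially: a cassette deck is a real in-scene source and Callum reacts to it → diegetic.
Afterwards: there is no longer any in-world source and no one can hear it — it has become underscore → non-diegetic.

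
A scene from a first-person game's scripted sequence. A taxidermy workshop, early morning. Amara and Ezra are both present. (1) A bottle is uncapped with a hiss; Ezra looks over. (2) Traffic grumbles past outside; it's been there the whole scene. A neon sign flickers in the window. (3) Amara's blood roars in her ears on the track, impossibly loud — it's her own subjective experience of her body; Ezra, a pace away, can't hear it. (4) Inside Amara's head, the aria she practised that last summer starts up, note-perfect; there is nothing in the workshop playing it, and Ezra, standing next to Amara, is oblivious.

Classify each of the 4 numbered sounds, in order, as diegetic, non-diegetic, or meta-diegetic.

diegetic, diegetic, meta-diegetic, meta-diegetic

(1) is diegetic: a bottle is a real object/event in the scene's world.
(2) is diegetic: ambient/room sound belonging to the story's physical space.
(3) is meta-diegetic: a subjective body sound — Amara's private perception, inaudible to Ezra.
Sound (4): it lives in Amara's subjectivity, not in the workshop, so meta-diegetic.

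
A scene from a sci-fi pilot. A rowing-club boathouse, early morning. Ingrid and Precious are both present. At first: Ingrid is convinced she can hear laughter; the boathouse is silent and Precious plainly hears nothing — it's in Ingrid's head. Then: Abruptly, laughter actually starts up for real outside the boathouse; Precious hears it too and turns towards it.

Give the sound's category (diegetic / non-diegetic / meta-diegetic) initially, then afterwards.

Initially: only Ingrid 'hears' it — imagined, in her mind → meta-diegetic.
Afterwards: now there's a real external source and Precious hears it too — in the story world → diegetic.

meta-diegetic, diegetic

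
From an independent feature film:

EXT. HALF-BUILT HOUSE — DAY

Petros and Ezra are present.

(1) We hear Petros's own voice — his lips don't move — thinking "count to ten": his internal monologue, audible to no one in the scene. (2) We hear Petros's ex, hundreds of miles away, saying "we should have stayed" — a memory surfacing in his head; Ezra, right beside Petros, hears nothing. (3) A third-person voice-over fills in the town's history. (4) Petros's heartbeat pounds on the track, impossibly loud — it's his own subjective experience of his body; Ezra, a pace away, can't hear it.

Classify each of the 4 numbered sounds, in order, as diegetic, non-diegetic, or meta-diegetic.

meta-diegetic, meta-diegetic, non-diegetic, meta-diegetic

Sound (1): Petros's thought-voice: a private mental sound no other character can hear, so meta-diegetic.
(2) it's Petros's recollection rendered as sound; the other character can't hear it → meta-diegetic.
(3) is non-diegetic: commentary laid over the scene from outside the fiction.
(4) is meta-diegetic: a subjective body sound — Petros's private perception, inaudible to Ezra.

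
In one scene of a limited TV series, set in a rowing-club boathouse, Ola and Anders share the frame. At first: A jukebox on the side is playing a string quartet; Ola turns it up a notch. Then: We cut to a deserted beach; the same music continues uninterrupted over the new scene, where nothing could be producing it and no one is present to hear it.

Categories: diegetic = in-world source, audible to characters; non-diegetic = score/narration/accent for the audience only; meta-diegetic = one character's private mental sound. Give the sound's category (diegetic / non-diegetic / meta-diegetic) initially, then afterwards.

Initially: a jukebox is a real in-scene source and Ola reacts to it → diegetic.
Afterwards: there is no longer any in-world source and no one can hear it — it has become underscore → non-diegetic.

diegetic, non-diegetic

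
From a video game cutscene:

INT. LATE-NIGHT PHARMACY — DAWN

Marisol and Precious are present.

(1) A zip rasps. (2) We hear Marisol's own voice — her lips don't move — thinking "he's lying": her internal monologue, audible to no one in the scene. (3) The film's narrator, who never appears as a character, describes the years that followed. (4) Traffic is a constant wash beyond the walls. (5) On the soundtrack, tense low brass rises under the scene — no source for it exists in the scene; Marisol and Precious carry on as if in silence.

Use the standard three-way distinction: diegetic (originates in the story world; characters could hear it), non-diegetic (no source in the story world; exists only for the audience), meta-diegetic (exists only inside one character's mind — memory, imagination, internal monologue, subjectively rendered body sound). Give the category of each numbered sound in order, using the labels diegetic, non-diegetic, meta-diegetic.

(1) a zip is a real object/event in the scene's world → diegetic.
(2) it's Marisol's unspoken thought, heard only by the audience via her subjectivity → meta-diegetic.
(3) the narrator exists outside the story world, addressing only the audience → non-diegetic.
(4) is diegetic: traffic is part of the location's real environment.
(5) it has no source in the story world and no character can hear it — it's underscore → non-diegetic.

diegetic, meta-diegetic, non-diegetic, diegetic, non-diegetic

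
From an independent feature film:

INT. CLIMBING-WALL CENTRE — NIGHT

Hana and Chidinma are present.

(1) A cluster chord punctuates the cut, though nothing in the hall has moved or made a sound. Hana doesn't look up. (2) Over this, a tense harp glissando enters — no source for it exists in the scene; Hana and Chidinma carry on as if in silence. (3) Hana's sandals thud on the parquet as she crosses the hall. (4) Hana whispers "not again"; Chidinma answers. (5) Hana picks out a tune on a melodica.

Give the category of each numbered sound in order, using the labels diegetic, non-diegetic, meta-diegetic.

non-diegetic, non-diegetic, diegetic, diegetic, diegetic

Sound (1): it's a sound-design accent with no in-world source; no one in the scene can hear it, so non-diegetic.
(2) score with no on-screen or off-screen source; it exists for the audience alone → non-diegetic.
(3) is diegetic: a character's body making contact with the set — an in-world sound.
(4) spoken by a character present in the story world → diegetic.
Sound (5): a character is playing a melodica on screen, so diegetic.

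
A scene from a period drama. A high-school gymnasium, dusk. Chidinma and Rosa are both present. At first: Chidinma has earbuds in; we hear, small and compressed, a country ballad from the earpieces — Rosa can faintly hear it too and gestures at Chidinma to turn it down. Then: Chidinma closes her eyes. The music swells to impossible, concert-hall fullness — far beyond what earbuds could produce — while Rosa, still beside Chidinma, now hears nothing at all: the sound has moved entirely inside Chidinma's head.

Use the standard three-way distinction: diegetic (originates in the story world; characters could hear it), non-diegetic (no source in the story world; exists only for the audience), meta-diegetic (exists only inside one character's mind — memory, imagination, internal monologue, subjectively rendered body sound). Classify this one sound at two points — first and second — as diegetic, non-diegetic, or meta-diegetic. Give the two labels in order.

First: the earbuds are a physical source both characters can hear → diegetic.
Second: the music now exists only as Chidinma's subjective experience; Rosa can no longer hear it → meta-diegetic.

diegetic, meta-diegetic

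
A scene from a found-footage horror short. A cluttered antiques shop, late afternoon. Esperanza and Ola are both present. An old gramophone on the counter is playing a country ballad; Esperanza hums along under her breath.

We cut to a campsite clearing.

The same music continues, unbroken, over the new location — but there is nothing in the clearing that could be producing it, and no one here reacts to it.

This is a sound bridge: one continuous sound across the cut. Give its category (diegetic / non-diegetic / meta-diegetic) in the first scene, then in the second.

Scene one: an old gramophone is an on-screen source and Esperanza reacts to it → diegetic.
Scene two: there is no source in the clearing and no one hears it — it's now underscore → non-diegetic.

diegetic, non-diegetic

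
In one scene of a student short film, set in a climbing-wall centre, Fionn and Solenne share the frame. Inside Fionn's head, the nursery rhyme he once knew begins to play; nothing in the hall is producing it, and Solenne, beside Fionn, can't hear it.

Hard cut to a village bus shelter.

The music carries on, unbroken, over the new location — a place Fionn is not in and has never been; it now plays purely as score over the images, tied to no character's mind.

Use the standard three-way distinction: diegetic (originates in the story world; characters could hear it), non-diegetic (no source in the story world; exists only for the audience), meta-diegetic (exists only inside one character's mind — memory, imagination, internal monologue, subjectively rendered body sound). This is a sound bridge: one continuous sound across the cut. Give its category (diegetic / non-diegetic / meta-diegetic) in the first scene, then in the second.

meta-diegetic, non-diegetic

Scene one: the music exists only inside Fionn's mind; Solenne can't hear it → meta-diegetic.
Scene two: it's detached from Fionn entirely and plays over unrelated images with no in-world source — conventional underscore → non-diegetic.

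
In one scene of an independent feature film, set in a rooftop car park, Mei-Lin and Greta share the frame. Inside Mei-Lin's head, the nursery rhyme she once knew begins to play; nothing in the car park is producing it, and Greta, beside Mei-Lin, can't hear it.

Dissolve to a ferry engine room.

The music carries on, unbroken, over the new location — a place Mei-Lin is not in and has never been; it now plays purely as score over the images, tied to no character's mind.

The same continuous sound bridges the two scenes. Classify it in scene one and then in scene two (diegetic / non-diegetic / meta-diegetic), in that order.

meta-diegetic, non-diegetic

Scene one: the music exists only inside Mei-Lin's mind; Greta can't hear it → meta-diegetic.
Scene two: it's detached from Mei-Lin entirely and plays over unrelated images with no in-world source — conventional underscore → non-diegetic.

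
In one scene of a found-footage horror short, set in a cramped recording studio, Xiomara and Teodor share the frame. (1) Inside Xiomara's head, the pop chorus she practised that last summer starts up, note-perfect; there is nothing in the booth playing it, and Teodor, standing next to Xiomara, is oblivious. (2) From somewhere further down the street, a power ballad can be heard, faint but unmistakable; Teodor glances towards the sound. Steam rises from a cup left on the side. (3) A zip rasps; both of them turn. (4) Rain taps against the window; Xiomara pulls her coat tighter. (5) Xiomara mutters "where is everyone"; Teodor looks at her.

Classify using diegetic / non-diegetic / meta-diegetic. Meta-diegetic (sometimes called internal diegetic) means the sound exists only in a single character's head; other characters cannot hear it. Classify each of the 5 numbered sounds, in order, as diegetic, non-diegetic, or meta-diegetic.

(1) it lives in Xiomara's subjectivity, not in the booth → meta-diegetic.
(2) is diegetic: it's coming from somewhere further down the street — a location within the story world — and Teodor reacts.
(3) an in-world source (a zip); characters could hear it → diegetic.
Sound (4): rain is part of the location's real environment, so diegetic.
(5) is diegetic: Xiomara is a character speaking aloud in the scene.

meta-diegetic, diegetic, diegetic, diegetic, diegetic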